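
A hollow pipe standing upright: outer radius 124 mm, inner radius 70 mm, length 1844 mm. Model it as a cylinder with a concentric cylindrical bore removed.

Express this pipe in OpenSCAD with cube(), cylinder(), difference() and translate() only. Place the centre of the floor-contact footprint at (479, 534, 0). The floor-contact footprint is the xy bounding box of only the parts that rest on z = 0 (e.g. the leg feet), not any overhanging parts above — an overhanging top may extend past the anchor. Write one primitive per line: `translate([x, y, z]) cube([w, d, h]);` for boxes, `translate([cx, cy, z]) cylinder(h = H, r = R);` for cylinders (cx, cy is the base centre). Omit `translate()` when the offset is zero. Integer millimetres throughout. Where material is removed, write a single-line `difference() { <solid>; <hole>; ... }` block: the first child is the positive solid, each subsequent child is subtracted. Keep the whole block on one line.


difference() { translate([479, 534, 0]) cylinder(h = 1844, r = 124); translate([479, 534, 0]) cylinder(h = 1844, r = 70); }


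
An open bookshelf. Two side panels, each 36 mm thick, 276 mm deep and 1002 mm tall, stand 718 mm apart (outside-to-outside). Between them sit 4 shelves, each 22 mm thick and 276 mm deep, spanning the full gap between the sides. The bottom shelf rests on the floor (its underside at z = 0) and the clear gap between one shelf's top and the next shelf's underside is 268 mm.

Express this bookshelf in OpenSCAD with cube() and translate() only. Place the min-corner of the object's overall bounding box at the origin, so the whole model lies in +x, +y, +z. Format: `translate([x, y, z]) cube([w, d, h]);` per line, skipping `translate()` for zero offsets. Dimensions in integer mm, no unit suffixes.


cube([36, 276, 1002]);
translate([682, 0, 0]) cube([36, 276, 1002]);
translate([36, 0, 0]) cube([646, 276, 22]);
translate([36, 0, 290]) cube([646, 276, 22]);
translate([36, 0, 580]) cube([646, 276, 22]);
translate([36, 0, 870]) cube([646, 276, 22]);


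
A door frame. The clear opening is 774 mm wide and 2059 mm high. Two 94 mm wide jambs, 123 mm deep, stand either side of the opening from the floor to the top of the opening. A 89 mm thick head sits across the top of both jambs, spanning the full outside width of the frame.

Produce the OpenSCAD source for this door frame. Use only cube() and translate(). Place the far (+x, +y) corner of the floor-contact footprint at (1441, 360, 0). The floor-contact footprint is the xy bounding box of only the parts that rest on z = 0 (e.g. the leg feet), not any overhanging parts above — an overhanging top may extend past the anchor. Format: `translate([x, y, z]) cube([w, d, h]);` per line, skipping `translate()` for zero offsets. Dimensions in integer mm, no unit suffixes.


translate([479, 237, 0]) cube([94, 123, 2059]);
translate([1347, 237, 0]) cube([94, 123, 2059]);
translate([479, 237, 2059]) cube([962, 123, 89]);


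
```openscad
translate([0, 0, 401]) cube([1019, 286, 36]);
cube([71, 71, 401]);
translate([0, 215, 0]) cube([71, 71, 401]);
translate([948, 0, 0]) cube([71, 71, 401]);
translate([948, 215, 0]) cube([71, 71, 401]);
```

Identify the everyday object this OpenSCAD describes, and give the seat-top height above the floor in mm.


A bench. The seat-top height is 437 mm.

A long slab on four corner posts — a bench. The slab sits at z = 401 with thickness 36, so the top is 401 + 36 = 437 mm.


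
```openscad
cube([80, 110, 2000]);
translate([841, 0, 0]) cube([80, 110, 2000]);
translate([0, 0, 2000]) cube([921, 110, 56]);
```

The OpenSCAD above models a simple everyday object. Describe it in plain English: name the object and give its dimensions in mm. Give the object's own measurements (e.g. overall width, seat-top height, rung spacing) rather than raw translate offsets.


A door frame. The clear opening is 761 mm wide and 2000 mm high. Two 80 mm wide jambs, 110 mm deep, stand either side of the opening from the floor to the top of the opening. A 56 mm thick head sits across the top of both jambs, spanning the full outside width of the frame.


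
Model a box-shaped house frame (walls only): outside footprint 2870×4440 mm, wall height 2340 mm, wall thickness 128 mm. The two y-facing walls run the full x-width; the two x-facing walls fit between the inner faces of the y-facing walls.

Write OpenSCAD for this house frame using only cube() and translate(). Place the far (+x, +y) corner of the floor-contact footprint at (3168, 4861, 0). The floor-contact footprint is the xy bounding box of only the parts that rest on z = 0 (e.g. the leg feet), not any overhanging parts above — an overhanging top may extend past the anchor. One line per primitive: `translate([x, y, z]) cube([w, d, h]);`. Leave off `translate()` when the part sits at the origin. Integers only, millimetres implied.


translate([298, 421, 0]) cube([2870, 128, 2340]);
translate([298, 4733, 0]) cube([2870, 128, 2340]);
translate([298, 549, 0]) cube([128, 4184, 2340]);
translate([3040, 549, 0]) cube([128, 4184, 2340]);


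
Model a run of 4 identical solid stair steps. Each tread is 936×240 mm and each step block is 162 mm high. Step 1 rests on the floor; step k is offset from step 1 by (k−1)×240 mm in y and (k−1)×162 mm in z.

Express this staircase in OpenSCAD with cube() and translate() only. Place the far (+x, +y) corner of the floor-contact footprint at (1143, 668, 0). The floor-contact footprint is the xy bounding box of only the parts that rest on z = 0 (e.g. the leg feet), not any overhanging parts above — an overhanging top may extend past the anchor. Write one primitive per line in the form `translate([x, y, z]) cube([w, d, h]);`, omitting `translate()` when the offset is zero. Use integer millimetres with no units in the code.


translate([207, 428, 0]) cube([936, 240, 162]);
translate([207, 668, 162]) cube([936, 240, 162]);
translate([207, 908, 324]) cube([936, 240, 162]);
translate([207, 1148, 486]) cube([936, 240, 162]);


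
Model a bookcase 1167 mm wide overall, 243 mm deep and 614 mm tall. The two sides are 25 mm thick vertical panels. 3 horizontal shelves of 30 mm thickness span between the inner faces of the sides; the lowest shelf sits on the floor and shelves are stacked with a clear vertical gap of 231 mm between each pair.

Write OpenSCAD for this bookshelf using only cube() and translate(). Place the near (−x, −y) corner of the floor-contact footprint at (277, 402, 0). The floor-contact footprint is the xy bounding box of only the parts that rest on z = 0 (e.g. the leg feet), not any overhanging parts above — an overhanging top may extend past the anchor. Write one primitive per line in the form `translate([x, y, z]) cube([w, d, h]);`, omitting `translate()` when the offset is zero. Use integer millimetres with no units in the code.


translate([277, 402, 0]) cube([25, 243, 614]);
translate([1419, 402, 0]) cube([25, 243, 614]);
translate([302, 402, 0]) cube([1117, 243, 30]);
translate([302, 402, 261]) cube([1117, 243, 30]);
translate([302, 402, 522]) cube([1117, 243, 30]);


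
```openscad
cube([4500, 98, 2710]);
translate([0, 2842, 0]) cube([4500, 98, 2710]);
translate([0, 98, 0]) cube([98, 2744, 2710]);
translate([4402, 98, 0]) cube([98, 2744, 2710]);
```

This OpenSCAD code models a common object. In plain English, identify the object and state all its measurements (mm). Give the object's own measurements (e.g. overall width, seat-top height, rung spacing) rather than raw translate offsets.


The wall frame of a small rectangular building: four walls, each 2710 mm tall and 98 mm thick, enclosing a footprint 4500 mm (x) by 2940 mm (y) outside-to-outside, with no floor or roof. The front and back walls (the −y and +y sides) span the full width; the two side walls fit between them.


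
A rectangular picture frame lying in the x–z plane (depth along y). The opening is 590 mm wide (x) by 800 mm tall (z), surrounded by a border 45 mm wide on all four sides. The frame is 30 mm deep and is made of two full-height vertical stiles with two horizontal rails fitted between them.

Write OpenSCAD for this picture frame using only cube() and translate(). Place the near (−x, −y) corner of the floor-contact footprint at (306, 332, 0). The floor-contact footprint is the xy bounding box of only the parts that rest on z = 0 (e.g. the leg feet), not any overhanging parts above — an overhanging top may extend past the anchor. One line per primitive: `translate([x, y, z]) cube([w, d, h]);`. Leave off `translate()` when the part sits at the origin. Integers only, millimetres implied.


translate([306, 332, 0]) cube([45, 30, 890]);
translate([941, 332, 0]) cube([45, 30, 890]);
translate([351, 332, 0]) cube([590, 30, 45]);
translate([351, 332, 845]) cube([590, 30, 45]);


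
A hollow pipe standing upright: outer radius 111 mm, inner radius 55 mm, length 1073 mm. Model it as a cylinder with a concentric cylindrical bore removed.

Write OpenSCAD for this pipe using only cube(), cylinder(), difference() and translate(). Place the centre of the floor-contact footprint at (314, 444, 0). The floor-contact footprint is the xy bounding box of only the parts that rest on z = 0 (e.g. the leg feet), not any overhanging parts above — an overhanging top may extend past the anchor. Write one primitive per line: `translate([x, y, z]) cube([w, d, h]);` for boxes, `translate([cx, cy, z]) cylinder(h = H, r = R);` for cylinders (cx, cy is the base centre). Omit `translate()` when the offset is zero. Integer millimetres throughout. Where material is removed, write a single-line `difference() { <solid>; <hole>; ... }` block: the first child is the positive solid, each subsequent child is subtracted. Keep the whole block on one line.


difference() { translate([314, 444, 0]) cylinder(h = 1073, r = 111); translate([314, 444, 0]) cylinder(h = 1073, r = 55); }


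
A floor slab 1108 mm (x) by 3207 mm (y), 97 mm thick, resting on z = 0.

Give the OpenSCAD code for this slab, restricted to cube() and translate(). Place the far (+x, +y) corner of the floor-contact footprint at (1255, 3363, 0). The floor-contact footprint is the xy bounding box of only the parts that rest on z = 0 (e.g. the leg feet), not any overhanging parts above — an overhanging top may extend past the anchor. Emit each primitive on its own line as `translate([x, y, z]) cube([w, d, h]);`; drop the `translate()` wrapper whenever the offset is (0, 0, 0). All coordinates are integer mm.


translate([147, 156, 0]) cube([1108, 3207, 97]);


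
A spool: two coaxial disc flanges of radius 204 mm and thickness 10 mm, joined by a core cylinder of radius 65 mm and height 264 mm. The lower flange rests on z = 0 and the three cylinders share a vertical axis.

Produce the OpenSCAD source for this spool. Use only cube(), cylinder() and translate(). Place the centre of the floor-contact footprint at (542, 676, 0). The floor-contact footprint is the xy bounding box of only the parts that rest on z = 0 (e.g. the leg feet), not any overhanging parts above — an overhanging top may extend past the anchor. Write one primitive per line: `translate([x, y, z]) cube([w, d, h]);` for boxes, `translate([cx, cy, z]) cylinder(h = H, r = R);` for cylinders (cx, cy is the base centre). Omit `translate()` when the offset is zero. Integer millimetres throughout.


translate([542, 676, 0]) cylinder(h = 10, r = 204);
translate([542, 676, 10]) cylinder(h = 264, r = 65);
translate([542, 676, 274]) cylinder(h = 10, r = 204);


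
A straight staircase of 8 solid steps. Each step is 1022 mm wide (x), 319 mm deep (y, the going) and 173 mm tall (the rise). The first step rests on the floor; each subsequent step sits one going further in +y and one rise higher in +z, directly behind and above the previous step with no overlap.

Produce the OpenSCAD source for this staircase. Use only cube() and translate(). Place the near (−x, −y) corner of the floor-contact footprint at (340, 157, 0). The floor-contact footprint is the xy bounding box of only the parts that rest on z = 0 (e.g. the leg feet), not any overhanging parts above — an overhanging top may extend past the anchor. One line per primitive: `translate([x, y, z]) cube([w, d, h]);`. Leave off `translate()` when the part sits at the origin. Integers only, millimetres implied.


translate([340, 157, 0]) cube([1022, 319, 173]);
translate([340, 476, 173]) cube([1022, 319, 173]);
translate([340, 795, 346]) cube([1022, 319, 173]);
translate([340, 1114, 519]) cube([1022, 319, 173]);
translate([340, 1433, 692]) cube([1022, 319, 173]);
translate([340, 1752, 865]) cube([1022, 319, 173]);
translate([340, 2071, 1038]) cube([1022, 319, 173]);
translate([340, 2390, 1211]) cube([1022, 319, 173]);


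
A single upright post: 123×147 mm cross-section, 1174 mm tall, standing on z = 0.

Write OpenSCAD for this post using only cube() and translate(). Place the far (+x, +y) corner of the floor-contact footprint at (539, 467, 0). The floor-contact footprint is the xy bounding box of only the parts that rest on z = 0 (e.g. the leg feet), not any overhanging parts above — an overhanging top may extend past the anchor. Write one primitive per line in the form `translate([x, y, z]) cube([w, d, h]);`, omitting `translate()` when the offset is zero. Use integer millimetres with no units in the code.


translate([416, 320, 0]) cube([123, 147, 1174]);


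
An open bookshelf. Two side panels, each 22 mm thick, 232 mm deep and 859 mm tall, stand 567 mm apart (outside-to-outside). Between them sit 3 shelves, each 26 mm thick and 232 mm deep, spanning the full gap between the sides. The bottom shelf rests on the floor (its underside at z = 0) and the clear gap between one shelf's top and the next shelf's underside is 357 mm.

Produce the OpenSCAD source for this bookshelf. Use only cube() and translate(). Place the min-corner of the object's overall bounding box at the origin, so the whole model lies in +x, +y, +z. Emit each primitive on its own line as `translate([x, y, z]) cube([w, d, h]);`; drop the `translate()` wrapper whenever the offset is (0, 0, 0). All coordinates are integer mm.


cube([22, 232, 859]);
translate([545, 0, 0]) cube([22, 232, 859]);
translate([22, 0, 0]) cube([523, 232, 26]);
translate([22, 0, 383]) cube([523, 232, 26]);
translate([22, 0, 766]) cube([523, 232, 26]);


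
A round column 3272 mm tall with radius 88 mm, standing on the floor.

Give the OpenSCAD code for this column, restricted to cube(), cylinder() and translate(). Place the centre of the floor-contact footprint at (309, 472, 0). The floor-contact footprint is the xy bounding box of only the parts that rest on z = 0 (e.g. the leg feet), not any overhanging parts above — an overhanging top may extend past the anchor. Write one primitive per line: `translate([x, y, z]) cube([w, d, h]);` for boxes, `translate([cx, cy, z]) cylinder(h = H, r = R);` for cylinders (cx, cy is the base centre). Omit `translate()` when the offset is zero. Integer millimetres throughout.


translate([309, 472, 0]) cylinder(h = 3272, r = 88);


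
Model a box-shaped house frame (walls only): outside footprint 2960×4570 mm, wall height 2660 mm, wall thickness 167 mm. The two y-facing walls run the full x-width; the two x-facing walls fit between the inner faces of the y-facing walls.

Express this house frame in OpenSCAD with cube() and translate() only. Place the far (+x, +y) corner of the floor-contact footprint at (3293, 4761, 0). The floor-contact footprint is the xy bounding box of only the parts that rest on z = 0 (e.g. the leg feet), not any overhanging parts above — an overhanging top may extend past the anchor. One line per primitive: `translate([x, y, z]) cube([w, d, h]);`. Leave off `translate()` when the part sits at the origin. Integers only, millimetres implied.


translate([333, 191, 0]) cube([2960, 167, 2660]);
translate([333, 4594, 0]) cube([2960, 167, 2660]);
translate([333, 358, 0]) cube([167, 4236, 2660]);
translate([3126, 358, 0]) cube([167, 4236, 2660]);


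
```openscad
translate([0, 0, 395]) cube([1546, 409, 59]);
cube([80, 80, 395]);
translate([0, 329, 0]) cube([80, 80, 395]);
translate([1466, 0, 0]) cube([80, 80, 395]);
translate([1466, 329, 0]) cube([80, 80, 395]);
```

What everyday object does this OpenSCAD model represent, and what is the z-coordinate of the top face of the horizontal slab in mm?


A bench. The seat-top height is 454 mm.

A long slab on four corner posts — a bench. The slab sits at z = 395 with thickness 59, so the top is 395 + 59 = 454 mm.


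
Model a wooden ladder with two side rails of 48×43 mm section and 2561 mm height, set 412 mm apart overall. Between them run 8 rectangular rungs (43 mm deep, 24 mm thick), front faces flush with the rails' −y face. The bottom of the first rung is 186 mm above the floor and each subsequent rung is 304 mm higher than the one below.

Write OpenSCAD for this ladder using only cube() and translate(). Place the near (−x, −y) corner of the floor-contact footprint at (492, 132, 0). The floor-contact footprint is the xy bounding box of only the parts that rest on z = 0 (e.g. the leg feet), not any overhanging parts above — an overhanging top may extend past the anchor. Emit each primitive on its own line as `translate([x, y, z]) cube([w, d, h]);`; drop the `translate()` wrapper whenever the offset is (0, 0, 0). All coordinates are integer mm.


// rung span = 412 - 2*48 = 316
// rung[k] z = 186 + k*304
translate([492, 132, 0]) cube([48, 43, 2561]);
translate([856, 132, 0]) cube([48, 43, 2561]);
translate([540, 132, 186]) cube([316, 43, 24]);
translate([540, 132, 490]) cube([316, 43, 24]);
translate([540, 132, 794]) cube([316, 43, 24]);
translate([540, 132, 1098]) cube([316, 43, 24]);
translate([540, 132, 1402]) cube([316, 43, 24]);
translate([540, 132, 1706]) cube([316, 43, 24]);
translate([540, 132, 2010]) cube([316, 43, 24]);
translate([540, 132, 2314]) cube([316, 43, 24]);


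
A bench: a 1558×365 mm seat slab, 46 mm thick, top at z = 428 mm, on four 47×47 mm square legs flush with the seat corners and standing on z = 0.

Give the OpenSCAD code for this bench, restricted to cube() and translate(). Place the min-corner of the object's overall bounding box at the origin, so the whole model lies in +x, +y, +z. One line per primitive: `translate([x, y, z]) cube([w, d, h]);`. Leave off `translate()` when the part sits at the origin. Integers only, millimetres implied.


translate([0, 0, 382]) cube([1558, 365, 46]);
cube([47, 47, 382]);
translate([0, 318, 0]) cube([47, 47, 382]);
translate([1511, 0, 0]) cube([47, 47, 382]);
translate([1511, 318, 0]) cube([47, 47, 382]);


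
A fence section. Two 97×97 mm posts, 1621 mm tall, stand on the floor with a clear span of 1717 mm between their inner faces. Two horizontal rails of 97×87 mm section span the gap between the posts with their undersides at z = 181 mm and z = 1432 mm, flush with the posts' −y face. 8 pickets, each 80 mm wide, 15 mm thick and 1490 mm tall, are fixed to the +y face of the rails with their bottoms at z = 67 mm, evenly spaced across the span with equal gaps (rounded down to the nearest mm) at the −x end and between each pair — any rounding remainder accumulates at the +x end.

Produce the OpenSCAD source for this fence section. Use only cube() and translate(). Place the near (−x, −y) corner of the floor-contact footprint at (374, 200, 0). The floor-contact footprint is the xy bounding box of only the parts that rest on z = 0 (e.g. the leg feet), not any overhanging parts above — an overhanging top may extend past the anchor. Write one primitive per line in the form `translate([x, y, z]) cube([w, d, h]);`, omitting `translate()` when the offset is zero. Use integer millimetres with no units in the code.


translate([374, 200, 0]) cube([97, 97, 1621]);
translate([2188, 200, 0]) cube([97, 97, 1621]);
translate([471, 200, 181]) cube([1717, 97, 87]);
translate([471, 200, 1432]) cube([1717, 97, 87]);
translate([590, 297, 67]) cube([80, 15, 1490]);
translate([789, 297, 67]) cube([80, 15, 1490]);
translate([988, 297, 67]) cube([80, 15, 1490]);
translate([1187, 297, 67]) cube([80, 15, 1490]);
translate([1386, 297, 67]) cube([80, 15, 1490]);
translate([1585, 297, 67]) cube([80, 15, 1490]);
translate([1784, 297, 67]) cube([80, 15, 1490]);
translate([1983, 297, 67]) cube([80, 15, 1490]);


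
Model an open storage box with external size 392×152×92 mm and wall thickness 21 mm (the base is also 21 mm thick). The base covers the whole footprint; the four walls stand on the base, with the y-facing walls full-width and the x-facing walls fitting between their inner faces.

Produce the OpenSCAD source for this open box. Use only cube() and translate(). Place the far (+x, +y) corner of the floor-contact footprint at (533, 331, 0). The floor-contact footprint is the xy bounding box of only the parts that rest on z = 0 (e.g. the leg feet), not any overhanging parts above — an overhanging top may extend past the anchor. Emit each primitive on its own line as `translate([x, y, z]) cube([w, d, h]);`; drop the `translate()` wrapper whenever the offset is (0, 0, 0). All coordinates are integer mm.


translate([141, 179, 0]) cube([392, 152, 21]);
translate([141, 179, 21]) cube([392, 21, 71]);
translate([141, 310, 21]) cube([392, 21, 71]);
translate([141, 200, 21]) cube([21, 110, 71]);
translate([512, 200, 21]) cube([21, 110, 71]);


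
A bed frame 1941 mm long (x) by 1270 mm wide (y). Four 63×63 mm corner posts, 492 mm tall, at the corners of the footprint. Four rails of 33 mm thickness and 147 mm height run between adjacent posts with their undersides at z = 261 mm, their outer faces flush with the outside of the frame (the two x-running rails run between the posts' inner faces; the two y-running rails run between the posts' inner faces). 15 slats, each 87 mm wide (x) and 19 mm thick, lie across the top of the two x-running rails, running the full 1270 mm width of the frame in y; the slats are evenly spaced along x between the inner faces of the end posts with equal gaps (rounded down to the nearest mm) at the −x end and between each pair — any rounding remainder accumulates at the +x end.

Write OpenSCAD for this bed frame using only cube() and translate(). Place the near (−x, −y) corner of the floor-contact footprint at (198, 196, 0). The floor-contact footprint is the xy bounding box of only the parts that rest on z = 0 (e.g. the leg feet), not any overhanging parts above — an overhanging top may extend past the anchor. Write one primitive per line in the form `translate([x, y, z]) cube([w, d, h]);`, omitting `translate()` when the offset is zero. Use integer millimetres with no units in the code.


translate([198, 196, 0]) cube([63, 63, 492]);
translate([198, 1403, 0]) cube([63, 63, 492]);
translate([2076, 196, 0]) cube([63, 63, 492]);
translate([2076, 1403, 0]) cube([63, 63, 492]);
translate([261, 196, 261]) cube([1815, 33, 147]);
translate([261, 1433, 261]) cube([1815, 33, 147]);
translate([198, 259, 261]) cube([33, 1144, 147]);
translate([2106, 259, 261]) cube([33, 1144, 147]);
translate([292, 196, 408]) cube([87, 1270, 19]);
translate([410, 196, 408]) cube([87, 1270, 19]);
translate([528, 196, 408]) cube([87, 1270, 19]);
translate([646, 196, 408]) cube([87, 1270, 19]);
translate([764, 196, 408]) cube([87, 1270, 19]);
translate([882, 196, 408]) cube([87, 1270, 19]);
translate([1000, 196, 408]) cube([87, 1270, 19]);
translate([1118, 196, 408]) cube([87, 1270, 19]);
translate([1236, 196, 408]) cube([87, 1270, 19]);
translate([1354, 196, 408]) cube([87, 1270, 19]);
translate([1472, 196, 408]) cube([87, 1270, 19]);
translate([1590, 196, 408]) cube([87, 1270, 19]);
translate([1708, 196, 408]) cube([87, 1270, 19]);
translate([1826, 196, 408]) cube([87, 1270, 19]);
translate([1944, 196, 408]) cube([87, 1270, 19]);


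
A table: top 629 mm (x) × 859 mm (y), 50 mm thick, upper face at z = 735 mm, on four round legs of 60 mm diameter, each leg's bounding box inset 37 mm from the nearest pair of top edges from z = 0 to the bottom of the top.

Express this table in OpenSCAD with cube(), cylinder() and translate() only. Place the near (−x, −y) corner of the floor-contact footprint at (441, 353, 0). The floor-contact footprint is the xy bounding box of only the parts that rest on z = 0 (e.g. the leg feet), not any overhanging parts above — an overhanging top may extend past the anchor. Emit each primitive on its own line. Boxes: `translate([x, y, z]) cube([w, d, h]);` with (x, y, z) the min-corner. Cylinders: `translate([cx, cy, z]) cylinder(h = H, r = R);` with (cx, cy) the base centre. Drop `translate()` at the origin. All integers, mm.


translate([404, 316, 685]) cube([629, 859, 50]);
translate([471, 383, 0]) cylinder(h = 685, r = 30);
translate([966, 383, 0]) cylinder(h = 685, r = 30);
translate([471, 1108, 0]) cylinder(h = 685, r = 30);
translate([966, 1108, 0]) cylinder(h = 685, r = 30);


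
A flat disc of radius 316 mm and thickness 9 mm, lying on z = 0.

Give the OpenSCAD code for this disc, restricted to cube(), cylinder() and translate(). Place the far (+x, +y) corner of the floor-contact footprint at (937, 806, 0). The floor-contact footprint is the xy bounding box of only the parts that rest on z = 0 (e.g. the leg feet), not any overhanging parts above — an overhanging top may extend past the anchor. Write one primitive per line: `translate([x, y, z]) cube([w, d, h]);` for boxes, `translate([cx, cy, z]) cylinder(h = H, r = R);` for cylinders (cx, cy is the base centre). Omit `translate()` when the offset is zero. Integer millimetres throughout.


translate([621, 490, 0]) cylinder(h = 9, r = 316);


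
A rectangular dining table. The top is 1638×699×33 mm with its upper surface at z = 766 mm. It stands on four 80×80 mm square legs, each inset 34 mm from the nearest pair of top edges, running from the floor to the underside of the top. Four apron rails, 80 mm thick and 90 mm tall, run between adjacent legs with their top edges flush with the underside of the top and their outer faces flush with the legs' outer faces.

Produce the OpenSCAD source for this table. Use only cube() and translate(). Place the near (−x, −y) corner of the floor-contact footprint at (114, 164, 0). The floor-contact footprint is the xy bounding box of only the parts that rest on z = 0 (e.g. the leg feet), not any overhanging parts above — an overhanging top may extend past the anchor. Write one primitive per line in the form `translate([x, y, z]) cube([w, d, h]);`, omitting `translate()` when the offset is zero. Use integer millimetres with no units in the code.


// leg_h = 766 - 33 = 733
// apron z = 733 - 90 = 643
translate([80, 130, 733]) cube([1638, 699, 33]);
translate([114, 164, 0]) cube([80, 80, 733]);
translate([1604, 164, 0]) cube([80, 80, 733]);
translate([114, 715, 0]) cube([80, 80, 733]);
translate([1604, 715, 0]) cube([80, 80, 733]);
translate([194, 164, 643]) cube([1410, 80, 90]);
translate([194, 715, 643]) cube([1410, 80, 90]);
translate([114, 244, 643]) cube([80, 471, 90]);
translate([1604, 244, 643]) cube([80, 471, 90]);


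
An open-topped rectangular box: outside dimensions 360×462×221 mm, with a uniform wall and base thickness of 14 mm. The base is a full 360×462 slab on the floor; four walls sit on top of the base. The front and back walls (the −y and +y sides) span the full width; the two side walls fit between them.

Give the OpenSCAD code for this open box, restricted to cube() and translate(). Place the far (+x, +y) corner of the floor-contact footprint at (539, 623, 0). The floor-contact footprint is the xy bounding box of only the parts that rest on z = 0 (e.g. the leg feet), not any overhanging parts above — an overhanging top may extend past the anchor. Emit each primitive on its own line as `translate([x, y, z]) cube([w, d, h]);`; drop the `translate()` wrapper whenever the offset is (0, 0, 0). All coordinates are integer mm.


translate([179, 161, 0]) cube([360, 462, 14]);
translate([179, 161, 14]) cube([360, 14, 207]);
translate([179, 609, 14]) cube([360, 14, 207]);
translate([179, 175, 14]) cube([14, 434, 207]);
translate([525, 175, 14]) cube([14, 434, 207]);


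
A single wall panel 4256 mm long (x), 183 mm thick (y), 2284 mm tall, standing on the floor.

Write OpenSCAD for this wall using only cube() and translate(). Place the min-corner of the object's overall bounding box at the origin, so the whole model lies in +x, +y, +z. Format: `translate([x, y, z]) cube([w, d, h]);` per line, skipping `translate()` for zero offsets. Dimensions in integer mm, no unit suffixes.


cube([4256, 183, 2284]);


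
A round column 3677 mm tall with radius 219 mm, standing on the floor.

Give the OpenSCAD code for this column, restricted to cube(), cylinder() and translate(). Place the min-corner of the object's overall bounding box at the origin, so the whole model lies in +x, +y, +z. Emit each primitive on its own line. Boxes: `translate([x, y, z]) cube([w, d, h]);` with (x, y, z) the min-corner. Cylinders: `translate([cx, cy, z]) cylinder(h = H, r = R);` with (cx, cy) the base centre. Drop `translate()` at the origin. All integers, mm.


translate([219, 219, 0]) cylinder(h = 3677, r = 219);


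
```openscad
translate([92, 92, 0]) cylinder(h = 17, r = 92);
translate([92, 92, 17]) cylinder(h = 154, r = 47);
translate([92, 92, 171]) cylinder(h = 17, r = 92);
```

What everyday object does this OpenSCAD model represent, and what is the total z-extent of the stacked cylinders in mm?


A spool. The overall height is 188 mm.

Three coaxial cylinders, large–small–large — a spool. Two 17 mm flanges and a 154 mm core give 17 + 154 + 17 = 188 mm.


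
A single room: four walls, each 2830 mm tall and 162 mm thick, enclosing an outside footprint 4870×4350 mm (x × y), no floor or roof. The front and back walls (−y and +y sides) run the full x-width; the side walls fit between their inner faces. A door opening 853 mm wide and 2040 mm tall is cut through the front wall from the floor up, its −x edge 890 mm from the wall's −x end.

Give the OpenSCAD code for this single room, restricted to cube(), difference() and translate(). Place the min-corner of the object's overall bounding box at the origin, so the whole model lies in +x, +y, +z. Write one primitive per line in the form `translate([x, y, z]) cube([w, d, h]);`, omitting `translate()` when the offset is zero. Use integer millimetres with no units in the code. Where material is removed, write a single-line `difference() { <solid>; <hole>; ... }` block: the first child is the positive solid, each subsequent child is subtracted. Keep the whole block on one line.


difference() { cube([4870, 162, 2830]); translate([890, 0, 0]) cube([853, 162, 2040]); }
translate([0, 4188, 0]) cube([4870, 162, 2830]);
translate([0, 162, 0]) cube([162, 4026, 2830]);
translate([4708, 162, 0]) cube([162, 4026, 2830]);


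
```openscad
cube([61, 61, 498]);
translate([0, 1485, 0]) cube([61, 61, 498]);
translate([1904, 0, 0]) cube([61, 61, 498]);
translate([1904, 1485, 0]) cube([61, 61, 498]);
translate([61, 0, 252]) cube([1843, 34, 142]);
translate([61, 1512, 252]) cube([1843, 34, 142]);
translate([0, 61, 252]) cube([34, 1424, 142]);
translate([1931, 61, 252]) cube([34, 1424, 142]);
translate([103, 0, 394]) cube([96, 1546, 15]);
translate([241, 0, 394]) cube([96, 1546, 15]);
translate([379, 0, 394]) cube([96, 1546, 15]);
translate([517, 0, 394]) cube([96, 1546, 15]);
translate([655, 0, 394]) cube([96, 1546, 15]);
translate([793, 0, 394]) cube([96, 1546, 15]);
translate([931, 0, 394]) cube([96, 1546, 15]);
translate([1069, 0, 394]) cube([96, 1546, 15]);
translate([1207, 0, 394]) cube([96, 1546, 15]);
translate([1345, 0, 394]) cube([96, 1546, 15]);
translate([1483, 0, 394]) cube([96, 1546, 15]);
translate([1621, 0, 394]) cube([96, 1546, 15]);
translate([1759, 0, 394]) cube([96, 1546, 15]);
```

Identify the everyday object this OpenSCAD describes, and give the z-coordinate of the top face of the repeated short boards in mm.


A bed frame. The slat-top height is 409 mm.

Four posts, four rails, and a row of slats — a bed frame. Slats sit on the rails at z = 252 + 142 = 394; with slat thickness 15, the top is 409 mm.


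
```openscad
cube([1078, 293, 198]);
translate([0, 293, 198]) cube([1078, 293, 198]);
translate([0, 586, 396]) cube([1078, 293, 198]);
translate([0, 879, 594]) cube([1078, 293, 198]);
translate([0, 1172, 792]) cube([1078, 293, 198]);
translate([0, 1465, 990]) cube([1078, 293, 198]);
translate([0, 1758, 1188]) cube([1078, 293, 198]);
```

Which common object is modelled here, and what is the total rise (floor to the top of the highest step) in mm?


A staircase. The total rise is 1386 mm.

7 identical blocks, each offset up and back from the previous — a staircase. Each step is 198 mm tall and there are 7 of them, so the total rise is 7 × 198 = 1386 mm.


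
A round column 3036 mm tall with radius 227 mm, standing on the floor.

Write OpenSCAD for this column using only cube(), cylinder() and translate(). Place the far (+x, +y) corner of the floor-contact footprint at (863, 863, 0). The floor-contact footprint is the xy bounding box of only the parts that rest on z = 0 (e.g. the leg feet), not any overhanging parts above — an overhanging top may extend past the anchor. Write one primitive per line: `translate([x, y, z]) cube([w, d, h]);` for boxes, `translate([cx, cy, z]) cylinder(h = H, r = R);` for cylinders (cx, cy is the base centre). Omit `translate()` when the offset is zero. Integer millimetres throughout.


translate([636, 636, 0]) cylinder(h = 3036, r = 227);


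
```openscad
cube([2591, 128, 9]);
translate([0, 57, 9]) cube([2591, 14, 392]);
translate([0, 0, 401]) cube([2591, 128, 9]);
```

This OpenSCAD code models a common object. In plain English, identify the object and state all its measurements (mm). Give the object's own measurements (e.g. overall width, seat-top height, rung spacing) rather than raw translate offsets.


An I-beam lying along x, 2591 mm long. Overall section height 410 mm. Two flanges 128 mm wide (y) and 9 mm thick, one on the floor and one at the top; a web 14 mm thick runs between them, centred on the flange width.


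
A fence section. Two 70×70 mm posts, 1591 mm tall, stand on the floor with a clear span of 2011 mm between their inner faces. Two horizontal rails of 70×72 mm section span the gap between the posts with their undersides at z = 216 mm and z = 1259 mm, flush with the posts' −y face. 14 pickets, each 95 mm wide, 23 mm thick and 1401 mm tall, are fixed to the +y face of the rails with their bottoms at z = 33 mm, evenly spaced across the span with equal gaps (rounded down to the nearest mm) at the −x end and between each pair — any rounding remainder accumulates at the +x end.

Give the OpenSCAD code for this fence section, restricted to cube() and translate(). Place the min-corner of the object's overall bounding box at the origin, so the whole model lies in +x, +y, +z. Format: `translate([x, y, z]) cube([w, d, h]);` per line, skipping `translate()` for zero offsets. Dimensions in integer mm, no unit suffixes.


cube([70, 70, 1591]);
translate([2081, 0, 0]) cube([70, 70, 1591]);
translate([70, 0, 216]) cube([2011, 70, 72]);
translate([70, 0, 1259]) cube([2011, 70, 72]);
translate([115, 70, 33]) cube([95, 23, 1401]);
translate([255, 70, 33]) cube([95, 23, 1401]);
translate([395, 70, 33]) cube([95, 23, 1401]);
translate([535, 70, 33]) cube([95, 23, 1401]);
translate([675, 70, 33]) cube([95, 23, 1401]);
translate([815, 70, 33]) cube([95, 23, 1401]);
translate([955, 70, 33]) cube([95, 23, 1401]);
translate([1095, 70, 33]) cube([95, 23, 1401]);
translate([1235, 70, 33]) cube([95, 23, 1401]);
translate([1375, 70, 33]) cube([95, 23, 1401]);
translate([1515, 70, 33]) cube([95, 23, 1401]);
translate([1655, 70, 33]) cube([95, 23, 1401]);
translate([1795, 70, 33]) cube([95, 23, 1401]);
translate([1935, 70, 33]) cube([95, 23, 1401]);


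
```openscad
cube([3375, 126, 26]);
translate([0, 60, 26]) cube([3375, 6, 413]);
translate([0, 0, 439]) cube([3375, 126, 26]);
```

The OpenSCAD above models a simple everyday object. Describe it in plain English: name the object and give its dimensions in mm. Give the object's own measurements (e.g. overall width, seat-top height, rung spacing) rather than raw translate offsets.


An I-beam lying along x, 3375 mm long. Overall section height 465 mm. Two flanges 126 mm wide (y) and 26 mm thick, one on the floor and one at the top; a web 6 mm thick runs between them, centred on the flange width.


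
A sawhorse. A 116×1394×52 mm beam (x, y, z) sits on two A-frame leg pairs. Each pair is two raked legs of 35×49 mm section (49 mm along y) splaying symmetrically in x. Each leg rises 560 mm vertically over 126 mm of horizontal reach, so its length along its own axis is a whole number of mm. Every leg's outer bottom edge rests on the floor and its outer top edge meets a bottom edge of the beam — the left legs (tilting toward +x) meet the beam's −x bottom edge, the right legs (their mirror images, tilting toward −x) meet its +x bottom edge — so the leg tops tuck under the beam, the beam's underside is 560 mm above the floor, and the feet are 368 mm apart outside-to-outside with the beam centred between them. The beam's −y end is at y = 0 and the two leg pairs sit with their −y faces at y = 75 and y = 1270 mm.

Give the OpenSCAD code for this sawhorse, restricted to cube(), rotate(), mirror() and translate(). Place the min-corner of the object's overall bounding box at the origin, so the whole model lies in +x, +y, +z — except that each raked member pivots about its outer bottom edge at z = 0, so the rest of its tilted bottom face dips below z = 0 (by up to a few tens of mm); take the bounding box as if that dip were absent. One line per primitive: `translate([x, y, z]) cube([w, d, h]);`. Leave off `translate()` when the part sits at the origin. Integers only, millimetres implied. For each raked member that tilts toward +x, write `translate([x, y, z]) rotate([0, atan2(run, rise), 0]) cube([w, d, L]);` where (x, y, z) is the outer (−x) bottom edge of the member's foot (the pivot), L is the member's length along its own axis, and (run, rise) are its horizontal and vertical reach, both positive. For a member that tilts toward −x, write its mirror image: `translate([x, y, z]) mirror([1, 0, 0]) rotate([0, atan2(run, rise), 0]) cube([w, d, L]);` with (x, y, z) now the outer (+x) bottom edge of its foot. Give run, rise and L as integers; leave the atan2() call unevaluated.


// leg length = √(126² + 560²) = 574
// right-leg outer foot x = 2·126 + 116 = 368
// beam min-corner = (126, 0, 560)
translate([126, 0, 560]) cube([116, 1394, 52]);
translate([0, 75, 0]) rotate([0, atan2(126, 560), 0]) cube([35, 49, 574]);
translate([368, 75, 0]) mirror([1, 0, 0]) rotate([0, atan2(126, 560), 0]) cube([35, 49, 574]);
translate([0, 1270, 0]) rotate([0, atan2(126, 560), 0]) cube([35, 49, 574]);
translate([368, 1270, 0]) mirror([1, 0, 0]) rotate([0, atan2(126, 560), 0]) cube([35, 49, 574]);


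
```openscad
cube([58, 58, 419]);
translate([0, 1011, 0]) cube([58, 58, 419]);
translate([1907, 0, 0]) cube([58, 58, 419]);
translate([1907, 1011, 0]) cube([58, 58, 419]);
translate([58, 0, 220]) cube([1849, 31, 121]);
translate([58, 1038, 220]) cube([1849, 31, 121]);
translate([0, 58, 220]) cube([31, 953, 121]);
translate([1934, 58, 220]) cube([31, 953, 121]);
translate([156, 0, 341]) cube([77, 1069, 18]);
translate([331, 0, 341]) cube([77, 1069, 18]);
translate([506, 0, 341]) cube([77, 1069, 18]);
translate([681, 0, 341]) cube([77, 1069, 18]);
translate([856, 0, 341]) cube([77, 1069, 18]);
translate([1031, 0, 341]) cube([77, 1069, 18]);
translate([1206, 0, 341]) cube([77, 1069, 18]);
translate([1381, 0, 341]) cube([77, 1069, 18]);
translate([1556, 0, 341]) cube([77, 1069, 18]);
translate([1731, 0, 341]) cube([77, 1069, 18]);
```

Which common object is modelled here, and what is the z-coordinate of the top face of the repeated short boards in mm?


A bed frame. The slat-top height is 359 mm.

Four posts, four rails, and a row of slats — a bed frame. Slats sit on the rails at z = 220 + 121 = 341; with slat thickness 18, the top is 359 mm.


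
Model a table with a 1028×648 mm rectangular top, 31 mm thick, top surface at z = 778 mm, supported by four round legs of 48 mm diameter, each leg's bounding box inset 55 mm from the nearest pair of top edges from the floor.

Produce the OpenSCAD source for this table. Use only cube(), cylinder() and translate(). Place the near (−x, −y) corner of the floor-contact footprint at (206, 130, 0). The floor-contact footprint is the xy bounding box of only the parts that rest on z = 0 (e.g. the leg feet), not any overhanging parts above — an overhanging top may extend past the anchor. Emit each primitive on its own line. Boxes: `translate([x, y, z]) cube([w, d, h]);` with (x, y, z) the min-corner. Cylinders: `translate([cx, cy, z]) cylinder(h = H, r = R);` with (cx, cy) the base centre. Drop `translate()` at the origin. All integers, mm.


translate([151, 75, 747]) cube([1028, 648, 31]);
translate([230, 154, 0]) cylinder(h = 747, r = 24);
translate([1100, 154, 0]) cylinder(h = 747, r = 24);
translate([230, 644, 0]) cylinder(h = 747, r = 24);
translate([1100, 644, 0]) cylinder(h = 747, r = 24);
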